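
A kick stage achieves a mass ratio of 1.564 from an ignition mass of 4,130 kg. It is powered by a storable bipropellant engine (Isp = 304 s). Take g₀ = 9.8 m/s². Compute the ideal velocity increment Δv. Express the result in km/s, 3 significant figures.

Δv ≈ 1.33 km/s

v_e = Isp · g₀ = 304 × 9.8 = 2979.2 m/s.
Δv = v_e · ln(1.564) = 2979.2 × 0.4472 ≈ 1332.4 m/s.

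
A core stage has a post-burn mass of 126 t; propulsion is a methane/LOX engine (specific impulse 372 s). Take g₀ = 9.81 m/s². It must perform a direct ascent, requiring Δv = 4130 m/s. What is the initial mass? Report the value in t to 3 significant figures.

initial mass ≈ 391 t

v_e = Isp · g₀ = 372 × 9.81 = 3649.3 m/s.
m₀/m_f = exp(Δv / v_e) = exp(4130 / 3649.3) = exp(1.1317) = 3.1010.
m₀ = m_f × 3.1010 = 126 × 3.1010 = 390.726 t.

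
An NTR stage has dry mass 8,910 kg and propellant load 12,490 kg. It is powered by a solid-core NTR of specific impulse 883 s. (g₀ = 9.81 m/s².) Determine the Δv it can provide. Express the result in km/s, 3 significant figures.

Δv ≈ 7.59 km/s

v_e = Isp · g₀ = 883 × 9.81 = 8662.2 m/s.
m₀ = m_dry + m_prop = 8,910 + 12,490 = 21,400 kg.
Using Δv = v_e ln(m₀/m_f): Δv = v_e · ln(m₀/m_f) = 8662.2 × ln(2.402) = 8662.2 × 0.8762 ≈ 7590.0 m/s.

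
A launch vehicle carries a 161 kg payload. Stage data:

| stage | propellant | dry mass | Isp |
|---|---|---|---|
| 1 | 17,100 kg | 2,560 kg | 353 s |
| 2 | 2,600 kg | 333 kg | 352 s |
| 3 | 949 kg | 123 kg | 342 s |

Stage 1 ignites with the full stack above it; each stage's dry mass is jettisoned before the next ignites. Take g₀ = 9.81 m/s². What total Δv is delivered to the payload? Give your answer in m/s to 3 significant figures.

Δv ≈ 12700 m/s

Ignition mass of stage 1 = 17,100+2,560 + 2,600+333 + 949+123 + 161 = 23,826 kg.
Stage 1: m₀ = 23,826 kg, m_f = 23,826 − 17,100 = 6,726 kg; Δv = 353×9.81×ln(3.542) = 3462.9×1.2648 ≈ 4380 m/s.
Stage 2: m₀ = 4,166 kg, m_f = 4,166 − 2,600 = 1,566 kg; Δv = 352×9.81×ln(2.66) = 3453.1×0.9784 ≈ 3379 m/s.
Stage 3: m₀ = 1,233 kg, m_f = 1,233 − 949 = 284 kg; Δv = 342×9.81×ln(4.342) = 3355.0×1.4682 ≈ 4926 m/s.
Total Δv = 4380 + 3379 + 4926 = 12685 m/s.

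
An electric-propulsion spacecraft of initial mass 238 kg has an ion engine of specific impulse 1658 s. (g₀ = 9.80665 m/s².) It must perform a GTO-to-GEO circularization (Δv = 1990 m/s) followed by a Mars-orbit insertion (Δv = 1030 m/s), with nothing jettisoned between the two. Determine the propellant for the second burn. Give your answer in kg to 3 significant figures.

v_e = Isp · g₀ = 1658 × 9.80665 = 16259.4 m/s.
After the first burn: m = 238 × exp(−1990/16259.4) = 238 × 0.88480 = 210.582 kg.
After the second burn: m = 210.582 × exp(−1030/16259.4) = 210.582 × 0.93862 = 197.656 kg.
Second-burn propellant = 210.582 − 197.656 = 12.926 kg.

propellant for the second burn ≈ 12.9 kg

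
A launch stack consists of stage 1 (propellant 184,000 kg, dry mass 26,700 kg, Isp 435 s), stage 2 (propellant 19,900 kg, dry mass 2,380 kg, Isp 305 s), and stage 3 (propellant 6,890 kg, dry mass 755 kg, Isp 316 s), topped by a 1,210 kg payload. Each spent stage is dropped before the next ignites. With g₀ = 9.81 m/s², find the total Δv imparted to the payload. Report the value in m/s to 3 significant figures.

Ignition mass of stage 1 = 184,000+26,700 + 19,900+2,380 + 6,890+755 + 1,210 = 241,835 kg.
Stage 1: m₀ = 241,835 kg, m_f = 241,835 − 184,000 = 57,835 kg; Δv = 435×9.81×ln(4.181) = 4267.4×1.4307 ≈ 6105 m/s.
Stage 2: m₀ = 31,135 kg, m_f = 31,135 − 19,900 = 11,235 kg; Δv = 305×9.81×ln(2.771) = 2992.1×1.0193 ≈ 3050 m/s.
Stage 3: m₀ = 8,855 kg, m_f = 8,855 − 6,890 = 1,965 kg; Δv = 316×9.81×ln(4.506) = 3100.0×1.5055 ≈ 4667 m/s.
Total Δv = 6105 + 3050 + 4667 = 13822 m/s.

Δv ≈ 13800 m/s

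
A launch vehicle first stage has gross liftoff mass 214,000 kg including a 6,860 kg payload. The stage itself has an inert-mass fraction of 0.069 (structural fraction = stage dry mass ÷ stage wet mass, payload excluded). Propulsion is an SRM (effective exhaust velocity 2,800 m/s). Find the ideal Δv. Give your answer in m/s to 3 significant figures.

Δv ≈ 6480 m/s

Stage wet mass = m₀ − payload = 214,000 − 6,860 = 207,140 kg.
Stage dry mass = ε × stage wet mass = 0.069 × 207,140 = 14,292.7 kg.
Burnout mass m_f = stage dry + payload = 14,292.7 + 6,860 = 21,152.7 kg.
Using Δv = v_e ln(m₀/m_f): Δv = v_e · ln(214,000/21,152.7) = 2800.0 × ln(10.12) = 2800.0 × 2.3142 ≈ 6480 m/s.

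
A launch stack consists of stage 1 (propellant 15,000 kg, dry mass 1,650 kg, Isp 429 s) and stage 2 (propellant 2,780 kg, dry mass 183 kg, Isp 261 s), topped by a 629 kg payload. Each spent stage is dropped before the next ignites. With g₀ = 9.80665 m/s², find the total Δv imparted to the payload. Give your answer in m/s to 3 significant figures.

Δv ≈ 9490 m/s

Ignition mass of stage 1 = 15,000+1,650 + 2,780+183 + 629 = 20,242 kg.
Stage 1: m₀ = 20,242 kg, m_f = 20,242 − 15,000 = 5,242 kg; Δv = 429×9.80665×ln(3.862) = 4207.1×1.3511 ≈ 5684 m/s.
Stage 2: m₀ = 3,592 kg, m_f = 3,592 − 2,780 = 812 kg; Δv = 261×9.80665×ln(4.424) = 2559.5×1.4870 ≈ 3806 m/s.
Total Δv = 5684 + 3806 = 9490 m/s.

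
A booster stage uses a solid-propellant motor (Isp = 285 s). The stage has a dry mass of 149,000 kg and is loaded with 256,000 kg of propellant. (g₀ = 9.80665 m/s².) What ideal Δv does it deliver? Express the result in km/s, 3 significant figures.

v_e = Isp · g₀ = 285 × 9.80665 = 2794.9 m/s.
m₀ = m_dry + m_prop = 149,000 + 256,000 = 405,000 kg.
From the ideal rocket equation, Δv = v_e · ln(m₀/m_f) = 2794.9 × ln(2.718) = 2794.9 × 0.9999 ≈ 2794.7 m/s.

Δv ≈ 2.79 km/s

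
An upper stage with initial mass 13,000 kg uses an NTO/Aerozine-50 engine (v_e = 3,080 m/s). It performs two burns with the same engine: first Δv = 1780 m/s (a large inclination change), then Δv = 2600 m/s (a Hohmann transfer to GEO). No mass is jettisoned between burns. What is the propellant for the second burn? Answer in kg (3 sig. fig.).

After the first burn: m = 13000 × exp(−1780/3080.0) = 13000 × 0.56106 = 7,293.78 kg.
After the second burn: m = 7,293.78 × exp(−2600/3080.0) = 7,293.78 × 0.42992 = 3,135.74 kg.
Second-burn propellant = 7,293.78 − 3,135.74 = 4,158.04 kg.

propellant for the second burn ≈ 4160 kg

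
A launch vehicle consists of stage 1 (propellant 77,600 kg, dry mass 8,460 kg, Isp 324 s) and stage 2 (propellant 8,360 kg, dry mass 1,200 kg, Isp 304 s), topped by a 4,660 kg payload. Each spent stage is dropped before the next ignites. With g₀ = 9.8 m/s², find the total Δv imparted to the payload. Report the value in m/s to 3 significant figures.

Δv ≈ 7360 m/s

Ignition mass of stage 1 = 77,600+8,460 + 8,360+1,200 + 4,660 = 100,280 kg.
Stage 1: m₀ = 100,280 kg, m_f = 100,280 − 77,600 = 22,680 kg; Δv = 324×9.8×ln(4.422) = 3175.2×1.4865 ≈ 4720 m/s.
Stage 2: m₀ = 14,220 kg, m_f = 14,220 − 8,360 = 5,860 kg; Δv = 304×9.8×ln(2.427) = 2979.2×0.8865 ≈ 2641 m/s.
Total Δv = 4720 + 2641 = 7361 m/s.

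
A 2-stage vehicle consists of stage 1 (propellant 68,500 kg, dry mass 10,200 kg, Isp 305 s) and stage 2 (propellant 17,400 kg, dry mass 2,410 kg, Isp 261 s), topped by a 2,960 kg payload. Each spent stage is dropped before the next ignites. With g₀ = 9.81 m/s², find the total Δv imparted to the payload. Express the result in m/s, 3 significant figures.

Ignition mass of stage 1 = 68,500+10,200 + 17,400+2,410 + 2,960 = 101,470 kg.
Stage 1: m₀ = 101,470 kg, m_f = 101,470 − 68,500 = 32,970 kg; Δv = 305×9.81×ln(3.078) = 2992.1×1.1242 ≈ 3364 m/s.
Stage 2: m₀ = 22,770 kg, m_f = 22,770 − 17,400 = 5,370 kg; Δv = 261×9.81×ln(4.24) = 2560.4×1.4446 ≈ 3699 m/s.
Total Δv = 3364 + 3699 = 7063 m/s.

Δv ≈ 7060 m/s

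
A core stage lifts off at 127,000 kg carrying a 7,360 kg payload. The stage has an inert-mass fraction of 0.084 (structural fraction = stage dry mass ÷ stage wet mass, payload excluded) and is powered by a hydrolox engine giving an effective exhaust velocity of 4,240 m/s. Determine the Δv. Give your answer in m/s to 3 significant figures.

Stage wet mass = m₀ − payload = 127,000 − 7,360 = 119,640 kg.
Stage dry mass = ε × stage wet mass = 0.084 × 119,640 = 10,049.8 kg.
Burnout mass m_f = stage dry + payload = 10,049.8 + 7,360 = 17,409.8 kg.
Δv = v_e · ln(127,000/17,409.8) = 4240.0 × ln(7.295) = 4240.0 × 1.9872 ≈ 8426 m/s.

Δv ≈ 8430 m/s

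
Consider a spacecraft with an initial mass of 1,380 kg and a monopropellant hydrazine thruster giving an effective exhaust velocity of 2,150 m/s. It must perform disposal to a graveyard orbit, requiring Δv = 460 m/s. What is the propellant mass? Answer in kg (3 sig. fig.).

propellant mass ≈ 266 kg

m₀/m_f = exp(Δv / v_e) = exp(460 / 2150.0) = exp(0.2140) = 1.2386.
m_f = 1,380 / 1.2386 = 1,114.16 kg, so propellant = m₀ − m_f = 1,380 − 1,114.16 = 265.84 kg.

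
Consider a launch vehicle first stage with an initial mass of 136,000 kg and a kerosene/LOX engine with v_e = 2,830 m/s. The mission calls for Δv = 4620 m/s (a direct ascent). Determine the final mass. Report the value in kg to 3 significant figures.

final mass ≈ 26600 kg

Rocket equation: m₀/m_f = exp(Δv / v_e) = exp(4620 / 2830.0) = exp(1.6325) = 5.1167.
m_f = m₀ / 5.1167 = 136,000 / 5.1167 = 26,579.6 kg.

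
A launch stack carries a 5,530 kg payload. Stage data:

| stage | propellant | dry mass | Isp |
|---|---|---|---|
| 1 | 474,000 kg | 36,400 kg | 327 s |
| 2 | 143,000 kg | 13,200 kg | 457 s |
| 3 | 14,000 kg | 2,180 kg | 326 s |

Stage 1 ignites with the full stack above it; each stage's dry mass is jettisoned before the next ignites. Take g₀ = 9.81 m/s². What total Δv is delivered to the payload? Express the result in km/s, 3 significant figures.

Ignition mass of stage 1 = 474,000+36,400 + 143,000+13,200 + 14,000+2,180 + 5,530 = 688,310 kg.
Stage 1: m₀ = 688,310 kg, m_f = 688,310 − 474,000 = 214,310 kg; Δv = 327×9.81×ln(3.212) = 3207.9×1.1668 ≈ 3743 m/s.
Stage 2: m₀ = 177,910 kg, m_f = 177,910 − 143,000 = 34,910 kg; Δv = 457×9.81×ln(5.096) = 4483.2×1.6285 ≈ 7301 m/s.
Stage 3: m₀ = 21,710 kg, m_f = 21,710 − 14,000 = 7,710 kg; Δv = 326×9.81×ln(2.816) = 3198.1×1.0353 ≈ 3311 m/s.
Total Δv = 3743 + 7301 + 3311 = 14355 m/s.

Δv ≈ 14.4 km/s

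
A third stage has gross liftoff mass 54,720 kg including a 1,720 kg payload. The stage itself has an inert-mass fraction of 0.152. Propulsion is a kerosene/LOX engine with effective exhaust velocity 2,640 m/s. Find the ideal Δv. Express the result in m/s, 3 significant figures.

Stage wet mass = m₀ − payload = 54,720 − 1,720 = 53,000 kg.
Stage dry mass = ε × stage wet mass = 0.152 × 53,000 = 8,056 kg.
Burnout mass m_f = stage dry + payload = 8,056 + 1,720 = 9,776 kg.
Δv = v_e · ln(54,720/9,776) = 2640.0 × ln(5.597) = 2640.0 × 1.7223 ≈ 4547 m/s.

Δv ≈ 4550 m/s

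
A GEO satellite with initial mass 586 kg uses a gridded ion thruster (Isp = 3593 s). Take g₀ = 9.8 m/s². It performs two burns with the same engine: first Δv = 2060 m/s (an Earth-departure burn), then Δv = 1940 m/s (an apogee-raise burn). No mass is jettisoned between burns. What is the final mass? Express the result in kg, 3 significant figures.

final mass ≈ 523 kg

v_e = Isp · g₀ = 3593 × 9.8 = 35211.4 m/s.
After the first burn: m = 586 × exp(−2060/35211.4) = 586 × 0.94317 = 552.698 kg.
After the second burn: m = 552.698 × exp(−1940/35211.4) = 552.698 × 0.94639 = 523.068 kg.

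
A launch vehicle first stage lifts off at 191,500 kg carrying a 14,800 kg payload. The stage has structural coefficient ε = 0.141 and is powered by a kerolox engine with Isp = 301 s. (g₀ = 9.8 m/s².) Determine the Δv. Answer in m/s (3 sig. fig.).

Δv ≈ 4640 m/s

Stage wet mass = m₀ − payload = 191,500 − 14,800 = 176,700 kg.
Stage dry mass = ε × stage wet mass = 0.141 × 176,700 = 24,914.7 kg.
Burnout mass m_f = stage dry + payload = 24,914.7 + 14,800 = 39,714.7 kg.
v_e = Isp · g₀ = 301 × 9.8 = 2949.8 m/s.
Using Δv = v_e ln(m₀/m_f): Δv = v_e · ln(191,500/39,714.7) = 2949.8 × ln(4.822) = 2949.8 × 1.5732 ≈ 4641 m/s.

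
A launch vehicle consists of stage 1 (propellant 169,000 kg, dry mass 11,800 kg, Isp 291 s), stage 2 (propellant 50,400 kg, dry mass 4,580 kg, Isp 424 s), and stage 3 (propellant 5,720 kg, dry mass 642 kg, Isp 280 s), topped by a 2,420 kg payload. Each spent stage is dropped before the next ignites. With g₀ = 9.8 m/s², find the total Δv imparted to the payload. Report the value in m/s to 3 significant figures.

Ignition mass of stage 1 = 169,000+11,800 + 50,400+4,580 + 5,720+642 + 2,420 = 244,562 kg.
Stage 1: m₀ = 244,562 kg, m_f = 244,562 − 169,000 = 75,562 kg; Δv = 291×9.8×ln(3.237) = 2851.8×1.1745 ≈ 3349 m/s.
Stage 2: m₀ = 63,762 kg, m_f = 63,762 − 50,400 = 13,362 kg; Δv = 424×9.8×ln(4.772) = 4155.2×1.5627 ≈ 6494 m/s.
Stage 3: m₀ = 8,782 kg, m_f = 8,782 − 5,720 = 3,062 kg; Δv = 280×9.8×ln(2.868) = 2744.0×1.0536 ≈ 2891 m/s.
Total Δv = 3349 + 6494 + 2891 = 12734 m/s.

Δv ≈ 12700 m/s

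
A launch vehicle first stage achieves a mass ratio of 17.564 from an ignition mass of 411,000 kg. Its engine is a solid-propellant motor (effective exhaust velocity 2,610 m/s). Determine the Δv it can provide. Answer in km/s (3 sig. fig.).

Δv ≈ 7.48 km/s

By the Tsiolkovsky rocket equation, Δv = v_e · ln(17.564) = 2610.0 × 2.8659 ≈ 7479.9 m/s.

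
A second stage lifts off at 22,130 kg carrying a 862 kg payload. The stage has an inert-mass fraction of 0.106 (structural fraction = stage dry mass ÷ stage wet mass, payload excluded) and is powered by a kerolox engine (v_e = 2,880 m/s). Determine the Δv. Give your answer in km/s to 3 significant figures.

Δv ≈ 5.65 km/s

Stage wet mass = m₀ − payload = 22,130 − 862 = 21,268 kg.
Stage dry mass = ε × stage wet mass = 0.106 × 21,268 = 2,254.41 kg.
Burnout mass m_f = stage dry + payload = 2,254.41 + 862 = 3,116.41 kg.
Using Δv = v_e ln(m₀/m_f): Δv = v_e · ln(22,130/3,116.41) = 2880.0 × ln(7.101) = 2880.0 × 1.9603 ≈ 5646 m/s.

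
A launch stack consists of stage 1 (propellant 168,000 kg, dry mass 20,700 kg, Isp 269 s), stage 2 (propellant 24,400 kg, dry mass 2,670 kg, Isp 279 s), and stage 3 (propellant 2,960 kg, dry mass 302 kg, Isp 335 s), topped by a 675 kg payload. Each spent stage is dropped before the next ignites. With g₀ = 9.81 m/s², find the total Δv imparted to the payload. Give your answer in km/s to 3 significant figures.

Δv ≈ 12.6 km/s

Ignition mass of stage 1 = 168,000+20,700 + 24,400+2,670 + 2,960+302 + 675 = 219,707 kg.
Stage 1: m₀ = 219,707 kg, m_f = 219,707 − 168,000 = 51,707 kg; Δv = 269×9.81×ln(4.249) = 2638.9×1.4467 ≈ 3818 m/s.
Stage 2: m₀ = 31,007 kg, m_f = 31,007 − 24,400 = 6,607 kg; Δv = 279×9.81×ln(4.693) = 2737.0×1.5461 ≈ 4232 m/s.
Stage 3: m₀ = 3,937 kg, m_f = 3,937 − 2,960 = 977 kg; Δv = 335×9.81×ln(4.03) = 3286.4×1.3937 ≈ 4580 m/s.
Total Δv = 3818 + 4232 + 4580 = 12630 m/s.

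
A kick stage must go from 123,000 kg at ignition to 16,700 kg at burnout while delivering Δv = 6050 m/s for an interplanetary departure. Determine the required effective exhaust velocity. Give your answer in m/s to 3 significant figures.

v_e ≈ 3030 m/s

ln(m₀/m_f) = ln(123000/16700) = ln(7.365) = 1.9968.
v_e = Δv / ln(m₀/m_f) = 6050 / 1.9968 = 3029.9 m/s.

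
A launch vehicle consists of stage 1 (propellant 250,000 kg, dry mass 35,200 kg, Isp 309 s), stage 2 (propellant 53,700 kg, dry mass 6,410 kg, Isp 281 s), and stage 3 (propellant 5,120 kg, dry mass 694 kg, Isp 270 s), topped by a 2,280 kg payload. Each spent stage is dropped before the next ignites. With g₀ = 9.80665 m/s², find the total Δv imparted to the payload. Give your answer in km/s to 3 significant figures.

Δv ≈ 10.6 km/s

Ignition mass of stage 1 = 250,000+35,200 + 53,700+6,410 + 5,120+694 + 2,280 = 353,404 kg.
Stage 1: m₀ = 353,404 kg, m_f = 353,404 − 250,000 = 103,404 kg; Δv = 309×9.80665×ln(3.418) = 3030.3×1.2290 ≈ 3724 m/s.
Stage 2: m₀ = 68,204 kg, m_f = 68,204 − 53,700 = 14,504 kg; Δv = 281×9.80665×ln(4.702) = 2755.7×1.5481 ≈ 4266 m/s.
Stage 3: m₀ = 8,094 kg, m_f = 8,094 − 5,120 = 2,974 kg; Δv = 270×9.80665×ln(2.722) = 2647.8×1.0012 ≈ 2651 m/s.
Total Δv = 3724 + 4266 + 2651 = 10641 m/s.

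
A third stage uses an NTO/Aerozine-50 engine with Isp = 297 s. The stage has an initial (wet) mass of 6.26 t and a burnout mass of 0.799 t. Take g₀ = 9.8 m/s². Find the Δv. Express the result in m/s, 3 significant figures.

Δv ≈ 5990 m/s

v_e = Isp · g₀ = 297 × 9.8 = 2910.6 m/s.
Δv = v_e · ln(m₀/m_f) = 2910.6 × ln(7.835) = 2910.6 × 2.0586 ≈ 5991.7 m/s.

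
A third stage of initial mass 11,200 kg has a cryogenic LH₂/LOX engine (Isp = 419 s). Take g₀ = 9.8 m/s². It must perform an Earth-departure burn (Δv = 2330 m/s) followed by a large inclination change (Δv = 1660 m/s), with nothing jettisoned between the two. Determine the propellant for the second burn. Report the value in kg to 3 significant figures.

propellant for the second burn ≈ 2110 kg

v_e = Isp · g₀ = 419 × 9.8 = 4106.2 m/s.
After the first burn: m = 11200 × exp(−2330/4106.2) = 11200 × 0.56698 = 6,350.18 kg.
After the second burn: m = 6,350.18 × exp(−1660/4106.2) = 6,350.18 × 0.66747 = 4,238.55 kg.
Second-burn propellant = 6,350.18 − 4,238.55 = 2,111.63 kg.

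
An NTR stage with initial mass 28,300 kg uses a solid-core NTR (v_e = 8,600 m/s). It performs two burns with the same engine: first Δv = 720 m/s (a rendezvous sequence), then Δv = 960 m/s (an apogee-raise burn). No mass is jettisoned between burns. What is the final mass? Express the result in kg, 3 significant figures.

After the first burn: m = 28300 × exp(−720/8600.0) = 28300 × 0.91969 = 26,027.2 kg.
After the second burn: m = 26,027.2 × exp(−960/8600.0) = 26,027.2 × 0.89438 = 23,278.2 kg.

final mass ≈ 23300 kg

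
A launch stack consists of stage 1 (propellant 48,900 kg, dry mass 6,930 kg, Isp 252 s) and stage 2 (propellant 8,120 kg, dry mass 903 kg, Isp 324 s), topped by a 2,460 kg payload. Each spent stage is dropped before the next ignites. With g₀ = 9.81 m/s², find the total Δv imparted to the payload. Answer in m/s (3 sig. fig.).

Ignition mass of stage 1 = 48,900+6,930 + 8,120+903 + 2,460 = 67,313 kg.
Stage 1: m₀ = 67,313 kg, m_f = 67,313 − 48,900 = 18,413 kg; Δv = 252×9.81×ln(3.656) = 2472.1×1.2963 ≈ 3205 m/s.
Stage 2: m₀ = 11,483 kg, m_f = 11,483 − 8,120 = 3,363 kg; Δv = 324×9.81×ln(3.415) = 3178.4×1.2280 ≈ 3903 m/s.
Total Δv = 3205 + 3903 = 7108 m/s.

Δv ≈ 7110 m/s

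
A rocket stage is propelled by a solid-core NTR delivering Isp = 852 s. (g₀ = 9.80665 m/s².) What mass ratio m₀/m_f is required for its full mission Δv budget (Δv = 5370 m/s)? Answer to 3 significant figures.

mass ratio ≈ 1.90

v_e = Isp · g₀ = 852 × 9.80665 = 8355.3 m/s.
m₀/m_f = exp(Δv / v_e) = exp(5370 / 8355.3) = exp(0.6427) = 1.9016.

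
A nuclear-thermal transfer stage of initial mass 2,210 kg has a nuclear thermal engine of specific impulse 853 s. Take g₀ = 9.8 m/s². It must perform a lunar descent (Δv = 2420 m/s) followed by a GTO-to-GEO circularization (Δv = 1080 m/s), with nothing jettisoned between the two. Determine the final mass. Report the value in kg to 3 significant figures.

v_e = Isp · g₀ = 853 × 9.8 = 8359.4 m/s.
After the first burn: m = 2210 × exp(−2420/8359.4) = 2210 × 0.74864 = 1,654.49 kg.
After the second burn: m = 1,654.49 × exp(−1080/8359.4) = 1,654.49 × 0.87880 = 1,453.97 kg.

final mass ≈ 1450 kg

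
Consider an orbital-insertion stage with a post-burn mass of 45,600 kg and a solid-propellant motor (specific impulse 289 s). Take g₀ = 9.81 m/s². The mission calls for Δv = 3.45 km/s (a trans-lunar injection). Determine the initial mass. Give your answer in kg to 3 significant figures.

initial mass ≈ 154000 kg

v_e = Isp · g₀ = 289 × 9.81 = 2835.1 m/s.
m₀/m_f = exp(Δv / v_e) = exp(3450 / 2835.1) = exp(1.2169) = 3.3767.
m₀ = m_f × 3.3767 = 45,600 × 3.3767 = 153,978 kg.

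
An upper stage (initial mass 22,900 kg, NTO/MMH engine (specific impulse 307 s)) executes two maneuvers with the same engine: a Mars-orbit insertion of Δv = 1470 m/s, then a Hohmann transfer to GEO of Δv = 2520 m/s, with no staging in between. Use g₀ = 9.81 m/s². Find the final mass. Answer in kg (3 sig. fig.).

v_e = Isp · g₀ = 307 × 9.81 = 3011.7 m/s.
After the first burn: m = 22900 × exp(−1470/3011.7) = 22900 × 0.61379 = 14,055.8 kg.
After the second burn: m = 14,055.8 × exp(−2520/3011.7) = 14,055.8 × 0.43312 = 6,087.85 kg.

final mass ≈ 6090 kg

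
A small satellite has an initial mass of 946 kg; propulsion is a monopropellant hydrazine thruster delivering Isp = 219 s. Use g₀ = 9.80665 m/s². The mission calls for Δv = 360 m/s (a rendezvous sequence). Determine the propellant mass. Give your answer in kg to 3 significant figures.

v_e = Isp · g₀ = 219 × 9.80665 = 2147.7 m/s.
From the ideal rocket equation, m₀/m_f = exp(Δv / v_e) = exp(360 / 2147.7) = exp(0.1676) = 1.1825.
m_f = 946 / 1.1825 = 800 kg, so propellant = m₀ − m_f = 946 − 800 = 146 kg.

propellant mass ≈ 146 kg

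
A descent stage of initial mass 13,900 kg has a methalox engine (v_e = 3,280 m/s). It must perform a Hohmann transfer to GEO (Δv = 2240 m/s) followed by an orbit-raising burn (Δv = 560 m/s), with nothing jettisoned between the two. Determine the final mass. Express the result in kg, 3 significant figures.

After the first burn: m = 13900 × exp(−2240/3280.0) = 13900 × 0.50514 = 7,021.45 kg.
After the second burn: m = 7,021.45 × exp(−560/3280.0) = 7,021.45 × 0.84305 = 5,919.43 kg.

final mass ≈ 5920 kg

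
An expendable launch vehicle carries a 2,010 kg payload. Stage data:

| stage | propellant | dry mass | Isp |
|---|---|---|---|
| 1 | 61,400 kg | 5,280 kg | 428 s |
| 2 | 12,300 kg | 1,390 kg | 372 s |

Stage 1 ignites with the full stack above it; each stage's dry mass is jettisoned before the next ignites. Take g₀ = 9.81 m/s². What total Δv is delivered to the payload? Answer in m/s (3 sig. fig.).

Δv ≈ 11300 m/s

Ignition mass of stage 1 = 61,400+5,280 + 12,300+1,390 + 2,010 = 82,380 kg.
Stage 1: m₀ = 82,380 kg, m_f = 82,380 − 61,400 = 20,980 kg; Δv = 428×9.81×ln(3.927) = 4198.7×1.3678 ≈ 5743 m/s.
Stage 2: m₀ = 15,700 kg, m_f = 15,700 − 12,300 = 3,400 kg; Δv = 372×9.81×ln(4.618) = 3649.3×1.5299 ≈ 5583 m/s.
Total Δv = 5743 + 5583 = 11326 m/s.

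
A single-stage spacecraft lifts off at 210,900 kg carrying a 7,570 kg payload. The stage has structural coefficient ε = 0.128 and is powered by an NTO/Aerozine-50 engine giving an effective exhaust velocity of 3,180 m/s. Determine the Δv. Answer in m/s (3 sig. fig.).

Stage wet mass = m₀ − payload = 210,900 − 7,570 = 203,330 kg.
Stage dry mass = ε × stage wet mass = 0.128 × 203,330 = 26,026.2 kg.
Burnout mass m_f = stage dry + payload = 26,026.2 + 7,570 = 33,596.2 kg.
Using Δv = v_e ln(m₀/m_f): Δv = v_e · ln(210,900/33,596.2) = 3180.0 × ln(6.277) = 3180.0 × 1.8370 ≈ 5842 m/s.

Δv ≈ 5840 m/s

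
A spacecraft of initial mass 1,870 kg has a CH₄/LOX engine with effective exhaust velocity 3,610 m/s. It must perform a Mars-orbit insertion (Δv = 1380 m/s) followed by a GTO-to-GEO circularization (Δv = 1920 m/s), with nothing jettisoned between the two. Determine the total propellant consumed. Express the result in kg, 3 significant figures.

total propellant consumed ≈ 1120 kg

After the first burn: m = 1870 × exp(−1380/3610.0) = 1870 × 0.68231 = 1,275.92 kg.
After the second burn: m = 1,275.92 × exp(−1920/3610.0) = 1,275.92 × 0.58751 = 749.616 kg.
Total propellant = m₀ − m_final = 1870 − 749.616 = 1,120.384 kg.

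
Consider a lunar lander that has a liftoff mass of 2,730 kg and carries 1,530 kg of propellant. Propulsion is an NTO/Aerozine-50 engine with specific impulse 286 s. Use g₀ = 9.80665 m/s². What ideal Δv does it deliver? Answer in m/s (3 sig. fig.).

v_e = Isp · g₀ = 286 × 9.80665 = 2804.7 m/s.
m_f = m₀ − m_prop = 2,730 − 1,530 = 1,200 kg.
By the Tsiolkovsky rocket equation, Δv = v_e · ln(m₀/m_f) = 2804.7 × ln(2.275) = 2804.7 × 0.8220 ≈ 2305.4 m/s.

Δv ≈ 2310 m/s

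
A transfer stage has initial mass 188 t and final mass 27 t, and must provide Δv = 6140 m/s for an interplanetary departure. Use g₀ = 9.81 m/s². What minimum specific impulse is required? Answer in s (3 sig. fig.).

ln(m₀/m_f) = ln(188000/27000) = ln(6.963) = 1.9406.
v_e = Δv / ln(m₀/m_f) = 6140 / 1.9406 = 3164.0 m/s.
Isp = v_e / g₀ = 3164.0 / 9.81 = 322.5 s.

Isp ≈ 323 s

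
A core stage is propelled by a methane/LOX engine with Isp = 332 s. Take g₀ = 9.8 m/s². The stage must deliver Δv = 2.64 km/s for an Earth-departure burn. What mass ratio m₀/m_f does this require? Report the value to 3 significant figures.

mass ratio ≈ 2.25

v_e = Isp · g₀ = 332 × 9.8 = 3253.6 m/s.
m₀/m_f = exp(Δv / v_e) = exp(2640 / 3253.6) = exp(0.8114) = 2.2511.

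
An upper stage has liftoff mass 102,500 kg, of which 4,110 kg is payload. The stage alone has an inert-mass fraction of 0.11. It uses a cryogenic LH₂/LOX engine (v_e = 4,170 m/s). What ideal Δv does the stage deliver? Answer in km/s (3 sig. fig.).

Δv ≈ 8.03 km/s

Stage wet mass = m₀ − payload = 102,500 − 4,110 = 98,390 kg.
Stage dry mass = ε × stage wet mass = 0.11 × 98,390 = 10,822.9 kg.
Burnout mass m_f = stage dry + payload = 10,822.9 + 4,110 = 14,932.9 kg.
Rocket equation: Δv = v_e · ln(102,500/14,932.9) = 4170.0 × ln(6.864) = 4170.0 × 1.9263 ≈ 8033 m/s.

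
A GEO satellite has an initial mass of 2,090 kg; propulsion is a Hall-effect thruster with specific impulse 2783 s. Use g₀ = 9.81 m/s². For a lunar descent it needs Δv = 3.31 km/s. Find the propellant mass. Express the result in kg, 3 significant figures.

propellant mass ≈ 239 kg

v_e = Isp · g₀ = 2783 × 9.81 = 27301.2 m/s.
m₀/m_f = exp(Δv / v_e) = exp(3310 / 27301.2) = exp(0.1212) = 1.1289.
m_f = 2,090 / 1.1289 = 1,851.36 kg, so propellant = m₀ − m_f = 2,090 − 1,851.36 = 238.64 kg.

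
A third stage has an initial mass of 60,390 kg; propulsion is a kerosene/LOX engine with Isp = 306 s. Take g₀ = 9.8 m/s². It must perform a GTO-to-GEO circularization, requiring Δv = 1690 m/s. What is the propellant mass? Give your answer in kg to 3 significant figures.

v_e = Isp · g₀ = 306 × 9.8 = 2998.8 m/s.
Rocket equation: m₀/m_f = exp(Δv / v_e) = exp(1690 / 2998.8) = exp(0.5636) = 1.7569.
m_f = 60,390 / 1.7569 = 34,373 kg, so propellant = m₀ − m_f = 60,390 − 34,373 = 26,017 kg.

propellant mass ≈ 26000 kg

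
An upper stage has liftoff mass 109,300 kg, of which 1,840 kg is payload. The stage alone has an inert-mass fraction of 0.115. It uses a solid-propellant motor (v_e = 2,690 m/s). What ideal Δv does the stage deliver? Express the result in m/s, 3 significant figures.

Stage wet mass = m₀ − payload = 109,300 − 1,840 = 107,460 kg.
Stage dry mass = ε × stage wet mass = 0.115 × 107,460 = 12,357.9 kg.
Burnout mass m_f = stage dry + payload = 12,357.9 + 1,840 = 14,197.9 kg.
Rocket equation: Δv = v_e · ln(109,300/14,197.9) = 2690.0 × ln(7.698) = 2690.0 × 2.0410 ≈ 5490 m/s.

Δv ≈ 5490 m/s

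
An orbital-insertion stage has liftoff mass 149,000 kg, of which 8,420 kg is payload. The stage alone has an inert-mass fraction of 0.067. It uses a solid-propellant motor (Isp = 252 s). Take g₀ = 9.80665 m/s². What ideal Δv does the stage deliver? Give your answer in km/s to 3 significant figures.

Δv ≈ 5.25 km/s

Stage wet mass = m₀ − payload = 149,000 − 8,420 = 140,580 kg.
Stage dry mass = ε × stage wet mass = 0.067 × 140,580 = 9,418.86 kg.
Burnout mass m_f = stage dry + payload = 9,418.86 + 8,420 = 17,838.86 kg.
v_e = Isp · g₀ = 252 × 9.80665 = 2471.3 m/s.
Δv = v_e · ln(149,000/17,838.86) = 2471.3 × ln(8.353) = 2471.3 × 2.1226 ≈ 5245 m/s.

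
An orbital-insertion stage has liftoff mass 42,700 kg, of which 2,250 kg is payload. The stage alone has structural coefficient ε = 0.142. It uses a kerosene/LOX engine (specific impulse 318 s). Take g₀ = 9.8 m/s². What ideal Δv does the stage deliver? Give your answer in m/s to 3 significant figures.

Stage wet mass = m₀ − payload = 42,700 − 2,250 = 40,450 kg.
Stage dry mass = ε × stage wet mass = 0.142 × 40,450 = 5,743.9 kg.
Burnout mass m_f = stage dry + payload = 5,743.9 + 2,250 = 7,993.9 kg.
v_e = Isp · g₀ = 318 × 9.8 = 3116.4 m/s.
By the Tsiolkovsky rocket equation, Δv = v_e · ln(42,700/7,993.9) = 3116.4 × ln(5.342) = 3116.4 × 1.6755 ≈ 5222 m/s.

Δv ≈ 5220 m/s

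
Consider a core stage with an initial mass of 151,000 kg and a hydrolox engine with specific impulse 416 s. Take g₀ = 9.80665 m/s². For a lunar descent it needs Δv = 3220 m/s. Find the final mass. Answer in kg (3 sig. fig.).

final mass ≈ 68600 kg

v_e = Isp · g₀ = 416 × 9.80665 = 4079.6 m/s.
From the ideal rocket equation, m₀/m_f = exp(Δv / v_e) = exp(3220 / 4079.6) = exp(0.7893) = 2.2019.
m_f = m₀ / 2.2019 = 151,000 / 2.2019 = 68,577.1 kg.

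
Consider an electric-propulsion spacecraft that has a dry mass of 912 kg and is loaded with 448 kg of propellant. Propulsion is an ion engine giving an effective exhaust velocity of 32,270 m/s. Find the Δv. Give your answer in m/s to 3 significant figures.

Δv ≈ 12900 m/s

m₀ = m_dry + m_prop = 912 + 448 = 1,360 kg.
Δv = v_e · ln(m₀/m_f) = 32270.0 × ln(1.491) = 32270.0 × 0.3996 ≈ 12895.1 m/s.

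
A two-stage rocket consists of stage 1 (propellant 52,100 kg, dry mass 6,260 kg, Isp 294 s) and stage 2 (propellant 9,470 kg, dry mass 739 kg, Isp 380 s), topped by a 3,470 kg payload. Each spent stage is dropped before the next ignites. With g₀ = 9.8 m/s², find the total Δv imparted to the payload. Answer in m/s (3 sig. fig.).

Δv ≈ 8090 m/s

Ignition mass of stage 1 = 52,100+6,260 + 9,470+739 + 3,470 = 72,039 kg.
Stage 1: m₀ = 72,039 kg, m_f = 72,039 − 52,100 = 19,939 kg; Δv = 294×9.8×ln(3.613) = 2881.2×1.2845 ≈ 3701 m/s.
Stage 2: m₀ = 13,679 kg, m_f = 13,679 − 9,470 = 4,209 kg; Δv = 380×9.8×ln(3.25) = 3724.0×1.1786 ≈ 4389 m/s.
Total Δv = 3701 + 4389 = 8090 m/s.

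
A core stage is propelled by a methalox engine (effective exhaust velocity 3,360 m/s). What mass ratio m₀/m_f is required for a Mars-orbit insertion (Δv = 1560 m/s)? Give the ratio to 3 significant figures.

mass ratio ≈ 1.59

From the ideal rocket equation, m₀/m_f = exp(Δv / v_e) = exp(1560 / 3360.0) = exp(0.4643) = 1.5909.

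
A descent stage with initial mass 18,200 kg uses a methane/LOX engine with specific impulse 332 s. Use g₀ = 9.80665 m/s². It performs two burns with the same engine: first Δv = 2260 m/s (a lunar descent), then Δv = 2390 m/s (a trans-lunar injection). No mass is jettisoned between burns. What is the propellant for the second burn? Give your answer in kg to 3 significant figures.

propellant for the second burn ≈ 4730 kg

v_e = Isp · g₀ = 332 × 9.80665 = 3255.8 m/s.
After the first burn: m = 18200 × exp(−2260/3255.8) = 18200 × 0.49950 = 9,090.9 kg.
After the second burn: m = 9,090.9 × exp(−2390/3255.8) = 9,090.9 × 0.47995 = 4,363.18 kg.
Second-burn propellant = 9,090.9 − 4,363.18 = 4,727.72 kg.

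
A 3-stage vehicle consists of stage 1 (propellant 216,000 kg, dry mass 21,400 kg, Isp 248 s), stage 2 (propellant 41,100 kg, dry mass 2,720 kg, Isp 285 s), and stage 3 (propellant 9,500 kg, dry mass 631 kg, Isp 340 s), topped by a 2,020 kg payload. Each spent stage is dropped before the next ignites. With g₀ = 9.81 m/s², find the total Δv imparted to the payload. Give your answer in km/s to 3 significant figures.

Δv ≈ 12.0 km/s

Ignition mass of stage 1 = 216,000+21,400 + 41,100+2,720 + 9,500+631 + 2,020 = 293,371 kg.
Stage 1: m₀ = 293,371 kg, m_f = 293,371 − 216,000 = 77,371 kg; Δv = 248×9.81×ln(3.792) = 2432.9×1.3328 ≈ 3243 m/s.
Stage 2: m₀ = 55,971 kg, m_f = 55,971 − 41,100 = 14,871 kg; Δv = 285×9.81×ln(3.764) = 2795.9×1.3254 ≈ 3706 m/s.
Stage 3: m₀ = 12,151 kg, m_f = 12,151 − 9,500 = 2,651 kg; Δv = 340×9.81×ln(4.584) = 3335.4×1.5225 ≈ 5078 m/s.
Total Δv = 3243 + 3706 + 5078 = 12027 m/s.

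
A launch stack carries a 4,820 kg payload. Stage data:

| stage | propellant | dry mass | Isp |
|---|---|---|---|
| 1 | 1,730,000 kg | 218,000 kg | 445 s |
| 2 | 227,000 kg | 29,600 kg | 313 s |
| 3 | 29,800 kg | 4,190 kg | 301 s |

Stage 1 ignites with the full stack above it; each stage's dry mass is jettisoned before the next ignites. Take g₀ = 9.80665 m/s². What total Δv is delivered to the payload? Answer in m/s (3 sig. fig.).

Δv ≈ 15200 m/s

Ignition mass of stage 1 = 1,730,000+218,000 + 227,000+29,600 + 29,800+4,190 + 4,820 = 2,243,410 kg.
Stage 1: m₀ = 2,243,410 kg, m_f = 2,243,410 − 1,730,000 = 513,410 kg; Δv = 445×9.80665×ln(4.37) = 4364.0×1.4747 ≈ 6435 m/s.
Stage 2: m₀ = 295,410 kg, m_f = 295,410 − 227,000 = 68,410 kg; Δv = 313×9.80665×ln(4.318) = 3069.5×1.4628 ≈ 4490 m/s.
Stage 3: m₀ = 38,810 kg, m_f = 38,810 − 29,800 = 9,010 kg; Δv = 301×9.80665×ln(4.307) = 2951.8×1.4603 ≈ 4311 m/s.
Total Δv = 6435 + 4490 + 4311 = 15236 m/s.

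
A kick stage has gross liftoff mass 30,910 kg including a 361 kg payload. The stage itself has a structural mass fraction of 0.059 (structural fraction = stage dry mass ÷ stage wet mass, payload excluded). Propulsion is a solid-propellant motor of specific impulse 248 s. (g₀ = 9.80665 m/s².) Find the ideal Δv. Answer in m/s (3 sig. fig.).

Stage wet mass = m₀ − payload = 30,910 − 361 = 30,549 kg.
Stage dry mass = ε × stage wet mass = 0.059 × 30,549 = 1,802.39 kg.
Burnout mass m_f = stage dry + payload = 1,802.39 + 361 = 2,163.39 kg.
v_e = Isp · g₀ = 248 × 9.80665 = 2432.0 m/s.
Δv = v_e · ln(30,910/2,163.39) = 2432.0 × ln(14.29) = 2432.0 × 2.6594 ≈ 6468 m/s.

Δv ≈ 6470 m/s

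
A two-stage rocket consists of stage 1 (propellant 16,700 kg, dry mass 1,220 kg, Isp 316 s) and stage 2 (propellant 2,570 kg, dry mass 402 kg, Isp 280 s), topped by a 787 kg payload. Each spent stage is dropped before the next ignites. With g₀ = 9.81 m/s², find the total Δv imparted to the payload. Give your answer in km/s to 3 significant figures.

Ignition mass of stage 1 = 16,700+1,220 + 2,570+402 + 787 = 21,679 kg.
Stage 1: m₀ = 21,679 kg, m_f = 21,679 − 16,700 = 4,979 kg; Δv = 316×9.81×ln(4.354) = 3100.0×1.4711 ≈ 4560 m/s.
Stage 2: m₀ = 3,759 kg, m_f = 3,759 − 2,570 = 1,189 kg; Δv = 280×9.81×ln(3.161) = 2746.8×1.1510 ≈ 3162 m/s.
Total Δv = 4560 + 3162 = 7722 m/s.

Δv ≈ 7.72 km/s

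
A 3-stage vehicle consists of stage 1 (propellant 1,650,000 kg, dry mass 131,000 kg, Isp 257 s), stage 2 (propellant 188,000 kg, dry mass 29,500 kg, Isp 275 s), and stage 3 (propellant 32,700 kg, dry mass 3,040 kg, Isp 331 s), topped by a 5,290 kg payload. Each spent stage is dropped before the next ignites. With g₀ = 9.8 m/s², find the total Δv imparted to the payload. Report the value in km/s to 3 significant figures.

Δv ≈ 12.8 km/s

Ignition mass of stage 1 = 1,650,000+131,000 + 188,000+29,500 + 32,700+3,040 + 5,290 = 2,039,530 kg.
Stage 1: m₀ = 2,039,530 kg, m_f = 2,039,530 − 1,650,000 = 389,530 kg; Δv = 257×9.8×ln(5.236) = 2518.6×1.6555 ≈ 4170 m/s.
Stage 2: m₀ = 258,530 kg, m_f = 258,530 − 188,000 = 70,530 kg; Δv = 275×9.8×ln(3.666) = 2695.0×1.2990 ≈ 3501 m/s.
Stage 3: m₀ = 41,030 kg, m_f = 41,030 − 32,700 = 8,330 kg; Δv = 331×9.8×ln(4.926) = 3243.8×1.5944 ≈ 5172 m/s.
Total Δv = 4170 + 3501 + 5172 = 12843 m/s.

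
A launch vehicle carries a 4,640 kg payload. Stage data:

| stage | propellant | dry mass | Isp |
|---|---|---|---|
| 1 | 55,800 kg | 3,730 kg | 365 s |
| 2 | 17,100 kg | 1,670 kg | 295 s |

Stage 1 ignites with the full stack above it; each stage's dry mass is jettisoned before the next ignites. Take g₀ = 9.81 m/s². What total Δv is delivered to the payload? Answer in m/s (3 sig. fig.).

Δv ≈ 7790 m/s

Ignition mass of stage 1 = 55,800+3,730 + 17,100+1,670 + 4,640 = 82,940 kg.
Stage 1: m₀ = 82,940 kg, m_f = 82,940 − 55,800 = 27,140 kg; Δv = 365×9.81×ln(3.056) = 3580.7×1.1171 ≈ 4000 m/s.
Stage 2: m₀ = 23,410 kg, m_f = 23,410 − 17,100 = 6,310 kg; Δv = 295×9.81×ln(3.71) = 2894.0×1.3110 ≈ 3794 m/s.
Total Δv = 4000 + 3794 = 7794 m/s.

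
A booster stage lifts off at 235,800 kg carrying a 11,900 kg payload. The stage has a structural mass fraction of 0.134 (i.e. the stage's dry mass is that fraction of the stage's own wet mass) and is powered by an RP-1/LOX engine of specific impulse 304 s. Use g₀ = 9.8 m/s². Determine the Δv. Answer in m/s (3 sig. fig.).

Stage wet mass = m₀ − payload = 235,800 − 11,900 = 223,900 kg.
Stage dry mass = ε × stage wet mass = 0.134 × 223,900 = 30,002.6 kg.
Burnout mass m_f = stage dry + payload = 30,002.6 + 11,900 = 41,902.6 kg.
v_e = Isp · g₀ = 304 × 9.8 = 2979.2 m/s.
Rocket equation: Δv = v_e · ln(235,800/41,902.6) = 2979.2 × ln(5.627) = 2979.2 × 1.7276 ≈ 5147 m/s.

Δv ≈ 5150 m/s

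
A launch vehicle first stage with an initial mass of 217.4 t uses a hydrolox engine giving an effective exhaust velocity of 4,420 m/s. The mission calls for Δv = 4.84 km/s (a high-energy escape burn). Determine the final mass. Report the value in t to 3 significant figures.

final mass ≈ 72.7 t

By the Tsiolkovsky rocket equation, m₀/m_f = exp(Δv / v_e) = exp(4840 / 4420.0) = exp(1.0950) = 2.9893.
m_f = m₀ / 2.9893 = 217.4 / 2.9893 = 72.7261 t.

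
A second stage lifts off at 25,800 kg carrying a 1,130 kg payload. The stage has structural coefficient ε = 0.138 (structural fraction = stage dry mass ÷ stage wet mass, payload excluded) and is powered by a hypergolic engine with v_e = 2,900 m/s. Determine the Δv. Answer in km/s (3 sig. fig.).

Stage wet mass = m₀ − payload = 25,800 − 1,130 = 24,670 kg.
Stage dry mass = ε × stage wet mass = 0.138 × 24,670 = 3,404.46 kg.
Burnout mass m_f = stage dry + payload = 3,404.46 + 1,130 = 4,534.46 kg.
Using Δv = v_e ln(m₀/m_f): Δv = v_e · ln(25,800/4,534.46) = 2900.0 × ln(5.69) = 2900.0 × 1.7387 ≈ 5042 m/s.

Δv ≈ 5.04 km/s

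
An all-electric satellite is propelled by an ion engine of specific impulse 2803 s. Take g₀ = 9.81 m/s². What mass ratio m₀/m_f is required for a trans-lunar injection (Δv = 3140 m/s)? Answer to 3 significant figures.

mass ratio ≈ 1.12

v_e = Isp · g₀ = 2803 × 9.81 = 27497.4 m/s.
Using Δv = v_e ln(m₀/m_f): m₀/m_f = exp(Δv / v_e) = exp(3140 / 27497.4) = exp(0.1142) = 1.1210.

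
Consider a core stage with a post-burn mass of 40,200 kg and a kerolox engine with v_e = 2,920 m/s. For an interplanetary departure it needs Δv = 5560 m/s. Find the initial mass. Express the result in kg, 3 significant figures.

initial mass ≈ 270000 kg

m₀/m_f = exp(Δv / v_e) = exp(5560 / 2920.0) = exp(1.9041) = 6.7134.
m₀ = m_f × 6.7134 = 40,200 × 6.7134 = 269,879 kg.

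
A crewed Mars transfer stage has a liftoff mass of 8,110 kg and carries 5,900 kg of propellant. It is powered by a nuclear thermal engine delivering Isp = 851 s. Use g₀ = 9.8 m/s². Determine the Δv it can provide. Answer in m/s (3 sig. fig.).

v_e = Isp · g₀ = 851 × 9.8 = 8339.8 m/s.
m_f = m₀ − m_prop = 8,110 − 5,900 = 2,210 kg.
Δv = v_e · ln(m₀/m_f) = 8339.8 × ln(3.67) = 8339.8 × 1.3001 ≈ 10842.6 m/s.

Δv ≈ 10800 m/s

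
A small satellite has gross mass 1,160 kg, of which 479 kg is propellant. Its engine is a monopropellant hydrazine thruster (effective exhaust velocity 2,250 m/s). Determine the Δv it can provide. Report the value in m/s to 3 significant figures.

m_f = m₀ − m_prop = 1,160 − 479 = 681 kg.
Rocket equation: Δv = v_e · ln(m₀/m_f) = 2250.0 × ln(1.703) = 2250.0 × 0.5326 ≈ 1198.4 m/s.

Δv ≈ 1200 m/s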